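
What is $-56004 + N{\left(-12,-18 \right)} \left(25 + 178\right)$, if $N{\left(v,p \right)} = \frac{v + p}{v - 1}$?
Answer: $- \frac{721962}{13} \approx -55536.0$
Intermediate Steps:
$N{\left(v,p \right)} = \frac{p + v}{-1 + v}$
$-56004 + N{\left(-12,-18 \right)} \left(25 + 178\right) = -56004 + \frac{-18 - 12}{-1 - 12} \left(25 + 178\right) = -56004 + \frac{1}{-13} \left(-30\right) 203 = -56004 + \left(- \frac{1}{13}\right) \left(-30\right) 203 = -56004 + \frac{30}{13} \cdot 203 = -56004 + \frac{6090}{13} = - \frac{721962}{13}$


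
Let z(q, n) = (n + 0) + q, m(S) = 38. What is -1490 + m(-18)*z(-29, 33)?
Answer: -1338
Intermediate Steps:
z(q, n) = n + q
-1490 + m(-18)*z(-29, 33) = -1490 + 38*(33 - 29) = -1490 + 38*4 = -1490 + 152 = -1338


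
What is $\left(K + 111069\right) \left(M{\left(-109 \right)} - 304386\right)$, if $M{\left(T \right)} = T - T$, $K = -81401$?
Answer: $-9030523848$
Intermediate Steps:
$M{\left(T \right)} = 0$
$\left(K + 111069\right) \left(M{\left(-109 \right)} - 304386\right) = \left(-81401 + 111069\right) \left(0 - 304386\right) = 29668 \left(-304386\right) = -9030523848$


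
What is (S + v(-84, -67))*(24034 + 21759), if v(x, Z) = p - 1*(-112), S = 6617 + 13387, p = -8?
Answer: 920805644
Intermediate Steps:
S = 20004
v(x, Z) = 104 (v(x, Z) = -8 - 1*(-112) = -8 + 112 = 104)
(S + v(-84, -67))*(24034 + 21759) = (20004 + 104)*(24034 + 21759) = 20108*45793 = 920805644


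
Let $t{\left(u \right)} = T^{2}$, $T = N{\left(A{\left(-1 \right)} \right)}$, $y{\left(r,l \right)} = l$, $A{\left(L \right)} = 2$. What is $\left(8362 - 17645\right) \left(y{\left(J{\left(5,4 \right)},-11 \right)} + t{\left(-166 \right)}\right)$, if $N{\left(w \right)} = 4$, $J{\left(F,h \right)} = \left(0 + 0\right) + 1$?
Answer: $-46415$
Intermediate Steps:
$J{\left(F,h \right)} = 1$ ($J{\left(F,h \right)} = 0 + 1 = 1$)
$T = 4$
$t{\left(u \right)} = 16$ ($t{\left(u \right)} = 4^{2} = 16$)
$\left(8362 - 17645\right) \left(y{\left(J{\left(5,4 \right)},-11 \right)} + t{\left(-166 \right)}\right) = \left(8362 - 17645\right) \left(-11 + 16\right) = \left(-9283\right) 5 = -46415$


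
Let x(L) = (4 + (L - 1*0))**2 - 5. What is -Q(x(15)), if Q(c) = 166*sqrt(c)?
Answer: -332*sqrt(89) ≈ -3132.1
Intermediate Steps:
x(L) = -5 + (4 + L)**2 (x(L) = (4 + (L + 0))**2 - 5 = (4 + L)**2 - 5 = -5 + (4 + L)**2)
-Q(x(15)) = -166*sqrt(-5 + (4 + 15)**2) = -166*sqrt(-5 + 19**2) = -166*sqrt(-5 + 361) = -166*sqrt(356) = -166*2*sqrt(89) = -332*sqrt(89)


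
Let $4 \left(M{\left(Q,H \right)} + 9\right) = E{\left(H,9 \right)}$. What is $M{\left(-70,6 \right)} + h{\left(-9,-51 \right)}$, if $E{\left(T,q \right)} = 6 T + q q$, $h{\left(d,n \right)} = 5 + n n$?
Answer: $\frac{10505}{4} \approx 2626.3$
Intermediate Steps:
$h{\left(d,n \right)} = 5 + n^{2}$
$E{\left(T,q \right)} = q^{2} + 6 T$ ($E{\left(T,q \right)} = 6 T + q^{2} = q^{2} + 6 T$)
$M{\left(Q,H \right)} = \frac{45}{4} + \frac{3 H}{2}$ ($M{\left(Q,H \right)} = -9 + \frac{9^{2} + 6 H}{4} = -9 + \frac{81 + 6 H}{4} = -9 + \left(\frac{81}{4} + \frac{3 H}{2}\right) = \frac{45}{4} + \frac{3 H}{2}$)
$M{\left(-70,6 \right)} + h{\left(-9,-51 \right)} = \left(\frac{45}{4} + \frac{3}{2} \cdot 6\right) + \left(5 + \left(-51\right)^{2}\right) = \left(\frac{45}{4} + 9\right) + \left(5 + 2601\right) = \frac{81}{4} + 2606 = \frac{10505}{4}$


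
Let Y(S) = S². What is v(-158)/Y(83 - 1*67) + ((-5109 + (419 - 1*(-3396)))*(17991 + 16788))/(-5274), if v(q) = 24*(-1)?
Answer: 240018835/28128 ≈ 8533.1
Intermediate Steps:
v(q) = -24
v(-158)/Y(83 - 1*67) + ((-5109 + (419 - 1*(-3396)))*(17991 + 16788))/(-5274) = -24/(83 - 1*67)² + ((-5109 + (419 - 1*(-3396)))*(17991 + 16788))/(-5274) = -24/(83 - 67)² + ((-5109 + (419 + 3396))*34779)*(-1/5274) = -24/(16²) + ((-5109 + 3815)*34779)*(-1/5274) = -24/256 - 1294*34779*(-1/5274) = -24*1/256 - 45004026*(-1/5274) = -3/32 + 7500671/879 = 240018835/28128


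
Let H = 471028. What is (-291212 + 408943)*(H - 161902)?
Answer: 36393713106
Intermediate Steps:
(-291212 + 408943)*(H - 161902) = (-291212 + 408943)*(471028 - 161902) = 117731*309126 = 36393713106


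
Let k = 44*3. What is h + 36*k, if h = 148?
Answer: 4900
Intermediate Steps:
k = 132
h + 36*k = 148 + 36*132 = 148 + 4752 = 4900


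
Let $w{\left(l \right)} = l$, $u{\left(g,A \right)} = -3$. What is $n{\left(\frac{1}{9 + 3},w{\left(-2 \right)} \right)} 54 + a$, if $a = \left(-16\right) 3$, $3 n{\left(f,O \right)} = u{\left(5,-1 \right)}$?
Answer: $-102$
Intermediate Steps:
$n{\left(f,O \right)} = -1$ ($n{\left(f,O \right)} = \frac{1}{3} \left(-3\right) = -1$)
$a = -48$
$n{\left(\frac{1}{9 + 3},w{\left(-2 \right)} \right)} 54 + a = \left(-1\right) 54 - 48 = -54 - 48 = -102$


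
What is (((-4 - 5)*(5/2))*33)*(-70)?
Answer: 51975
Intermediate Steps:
(((-4 - 5)*(5/2))*33)*(-70) = (-45/2*33)*(-70) = (-9*5/2*33)*(-70) = -45/2*33*(-70) = -1485/2*(-70) = 51975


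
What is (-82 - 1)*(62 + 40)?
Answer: -8466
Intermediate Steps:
(-82 - 1)*(62 + 40) = -83*102 = -8466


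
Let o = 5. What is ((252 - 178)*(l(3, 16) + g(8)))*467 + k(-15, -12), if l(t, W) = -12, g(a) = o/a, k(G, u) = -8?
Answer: -1572421/4 ≈ -3.9311e+5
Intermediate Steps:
g(a) = 5/a
((252 - 178)*(l(3, 16) + g(8)))*467 + k(-15, -12) = ((252 - 178)*(-12 + 5/8))*467 - 8 = (74*(-12 + 5*(⅛)))*467 - 8 = (74*(-12 + 5/8))*467 - 8 = (74*(-91/8))*467 - 8 = -3367/4*467 - 8 = -1572389/4 - 8 = -1572421/4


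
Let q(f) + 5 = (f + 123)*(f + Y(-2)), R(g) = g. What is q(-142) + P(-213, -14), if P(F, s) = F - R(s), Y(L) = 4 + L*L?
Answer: 2342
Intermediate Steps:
Y(L) = 4 + L**2
q(f) = -5 + (8 + f)*(123 + f) (q(f) = -5 + (f + 123)*(f + (4 + (-2)**2)) = -5 + (123 + f)*(f + (4 + 4)) = -5 + (123 + f)*(f + 8) = -5 + (123 + f)*(8 + f) = -5 + (8 + f)*(123 + f))
P(F, s) = F - s
q(-142) + P(-213, -14) = (979 + (-142)**2 + 131*(-142)) + (-213 - 1*(-14)) = (979 + 20164 - 18602) + (-213 + 14) = 2541 - 199 = 2342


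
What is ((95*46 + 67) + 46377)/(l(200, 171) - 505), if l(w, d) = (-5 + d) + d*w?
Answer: 16938/11287 ≈ 1.5007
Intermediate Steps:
l(w, d) = -5 + d + d*w
((95*46 + 67) + 46377)/(l(200, 171) - 505) = ((95*46 + 67) + 46377)/((-5 + 171 + 171*200) - 505) = ((4370 + 67) + 46377)/((-5 + 171 + 34200) - 505) = (4437 + 46377)/(34366 - 505) = 50814/33861 = 50814*(1/33861) = 16938/11287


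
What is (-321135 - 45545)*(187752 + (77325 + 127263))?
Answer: -143863231200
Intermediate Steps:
(-321135 - 45545)*(187752 + (77325 + 127263)) = -366680*(187752 + 204588) = -366680*392340 = -143863231200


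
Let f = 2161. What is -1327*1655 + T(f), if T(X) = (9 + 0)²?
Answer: -2196104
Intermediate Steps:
T(X) = 81 (T(X) = 9² = 81)
-1327*1655 + T(f) = -1327*1655 + 81 = -2196185 + 81 = -2196104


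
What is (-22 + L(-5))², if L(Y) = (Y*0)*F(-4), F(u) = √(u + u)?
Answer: 484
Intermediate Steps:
F(u) = √2*√u (F(u) = √(2*u) = √2*√u)
L(Y) = 0 (L(Y) = (Y*0)*(√2*√(-4)) = 0*(√2*(2*I)) = 0*(2*I*√2) = 0)
(-22 + L(-5))² = (-22 + 0)² = (-22)² = 484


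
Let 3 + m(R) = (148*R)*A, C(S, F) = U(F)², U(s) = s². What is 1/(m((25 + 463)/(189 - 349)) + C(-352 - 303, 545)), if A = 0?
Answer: 1/88223850622 ≈ 1.1335e-11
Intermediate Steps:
C(S, F) = F⁴ (C(S, F) = (F²)² = F⁴)
m(R) = -3 (m(R) = -3 + (148*R)*0 = -3 + 0 = -3)
1/(m((25 + 463)/(189 - 349)) + C(-352 - 303, 545)) = 1/(-3 + 545⁴) = 1/(-3 + 88223850625) = 1/88223850622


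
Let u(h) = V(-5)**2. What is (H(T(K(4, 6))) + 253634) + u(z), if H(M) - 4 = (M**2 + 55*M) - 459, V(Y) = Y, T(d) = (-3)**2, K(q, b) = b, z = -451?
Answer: 253780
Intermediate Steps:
T(d) = 9
H(M) = -455 + M**2 + 55*M (H(M) = 4 + ((M**2 + 55*M) - 459) = 4 + (-459 + M**2 + 55*M) = -455 + M**2 + 55*M)
u(h) = 25 (u(h) = (-5)**2 = 25)
(H(T(K(4, 6))) + 253634) + u(z) = ((-455 + 9**2 + 55*9) + 253634) + 25 = ((-455 + 81 + 495) + 253634) + 25 = (121 + 253634) + 25 = 253755 + 25 = 253780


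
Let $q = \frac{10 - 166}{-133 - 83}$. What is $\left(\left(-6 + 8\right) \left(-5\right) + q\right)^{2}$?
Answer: $\frac{27889}{324} \approx 86.077$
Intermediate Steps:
$q = \frac{13}{18}$ ($q = - \frac{156}{-216} = \left(-156\right) \left(- \frac{1}{216}\right) = \frac{13}{18} \approx 0.72222$)
$\left(\left(-6 + 8\right) \left(-5\right) + q\right)^{2} = \left(\left(-6 + 8\right) \left(-5\right) + \frac{13}{18}\right)^{2} = \left(2 \left(-5\right) + \frac{13}{18}\right)^{2} = \left(-10 + \frac{13}{18}\right)^{2} = \left(- \frac{167}{18}\right)^{2} = \frac{27889}{324}$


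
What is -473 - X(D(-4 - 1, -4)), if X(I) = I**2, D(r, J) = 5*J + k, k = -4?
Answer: -1049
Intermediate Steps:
D(r, J) = -4 + 5*J (D(r, J) = 5*J - 4 = -4 + 5*J)
-473 - X(D(-4 - 1, -4)) = -473 - (-4 + 5*(-4))**2 = -473 - (-4 - 20)**2 = -473 - 1*(-24)**2 = -473 - 1*576 = -473 - 576 = -1049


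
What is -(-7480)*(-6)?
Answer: -44880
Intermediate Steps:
-(-7480)*(-6) = -220*204 = -44880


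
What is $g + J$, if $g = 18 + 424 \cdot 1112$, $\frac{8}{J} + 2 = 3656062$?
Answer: $\frac{430963556592}{914015} \approx 4.7151 \cdot 10^{5}$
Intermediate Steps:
$J = \frac{2}{914015}$ ($J = \frac{8}{-2 + 3656062} = \frac{8}{3656060} = 8 \cdot \frac{1}{3656060} = \frac{2}{914015} \approx 2.1881 \cdot 10^{-6}$)
$g = 471506$ ($g = 18 + 471488 = 471506$)
$g + J = 471506 + \frac{2}{914015} = \frac{430963556592}{914015}$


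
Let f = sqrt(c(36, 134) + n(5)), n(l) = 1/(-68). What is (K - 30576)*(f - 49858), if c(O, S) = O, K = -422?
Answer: 1545498284 - 15499*sqrt(41599)/17 ≈ 1.5453e+9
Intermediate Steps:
n(l) = -1/68
f = sqrt(41599)/34 (f = sqrt(36 - 1/68) = sqrt(2447/68) = sqrt(41599)/34 ≈ 5.9988)
(K - 30576)*(f - 49858) = (-422 - 30576)*(sqrt(41599)/34 - 49858) = -30998*(-49858 + sqrt(41599)/34) = 1545498284 - 15499*sqrt(41599)/17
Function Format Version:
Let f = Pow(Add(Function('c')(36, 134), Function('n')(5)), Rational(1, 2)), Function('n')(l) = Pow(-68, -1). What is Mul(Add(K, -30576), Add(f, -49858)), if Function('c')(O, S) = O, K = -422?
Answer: Add(1545498284, Mul(Rational(-15499, 17), Pow(41599, Rational(1, 2)))) ≈ 1.5453e+9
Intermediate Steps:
Function('n')(l) = Rational(-1, 68)
f = Mul(Rational(1, 34), Pow(41599, Rational(1, 2))) (f = Pow(Add(36, Rational(-1, 68)), Rational(1, 2)) = Pow(Rational(2447, 68), Rational(1, 2)) = Mul(Rational(1, 34), Pow(41599, Rational(1, 2))) ≈ 5.9988)
Mul(Add(K, -30576), Add(f, -49858)) = Mul(Add(-422, -30576), Add(Mul(Rational(1, 34), Pow(41599, Rational(1, 2))), -49858)) = Mul(-30998, Add(-49858, Mul(Rational(1, 34), Pow(41599, Rational(1, 2))))) = Add(1545498284, Mul(Rational(-15499, 17), Pow(41599, Rational(1, 2))))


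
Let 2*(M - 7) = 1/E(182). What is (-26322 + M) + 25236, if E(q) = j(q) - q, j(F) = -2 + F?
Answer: -4317/4 ≈ -1079.3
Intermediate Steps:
E(q) = -2 (E(q) = (-2 + q) - q = -2)
M = 27/4 (M = 7 + (1/2)/(-2) = 7 + (1/2)*(-1/2) = 7 - 1/4 = 27/4 ≈ 6.7500)
(-26322 + M) + 25236 = (-26322 + 27/4) + 25236 = -105261/4 + 25236 = -4317/4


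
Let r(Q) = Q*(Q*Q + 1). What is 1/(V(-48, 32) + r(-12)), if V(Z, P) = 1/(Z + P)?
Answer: -16/27841 ≈ -0.00057469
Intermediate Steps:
V(Z, P) = 1/(P + Z)
r(Q) = Q*(1 + Q²) (r(Q) = Q*(Q² + 1) = Q*(1 + Q²))
1/(V(-48, 32) + r(-12)) = 1/(1/(32 - 48) + (-12 + (-12)³)) = 1/(1/(-16) + (-12 - 1728)) = 1/(-1/16 - 1740) = 1/(-27841/16) = -16/27841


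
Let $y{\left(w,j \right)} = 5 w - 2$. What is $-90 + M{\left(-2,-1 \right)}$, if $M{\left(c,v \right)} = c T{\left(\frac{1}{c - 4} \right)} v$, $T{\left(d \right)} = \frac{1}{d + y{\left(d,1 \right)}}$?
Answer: $- \frac{272}{3} \approx -90.667$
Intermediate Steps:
$y{\left(w,j \right)} = -2 + 5 w$
$T{\left(d \right)} = \frac{1}{-2 + 6 d}$ ($T{\left(d \right)} = \frac{1}{d + \left(-2 + 5 d\right)} = \frac{1}{-2 + 6 d}$)
$M{\left(c,v \right)} = \frac{c v}{2 \left(-1 + \frac{3}{-4 + c}\right)}$ ($M{\left(c,v \right)} = c \frac{1}{2 \left(-1 + \frac{3}{c - 4}\right)} v = c \frac{1}{2 \left(-1 + \frac{3}{-4 + c}\right)} v = \frac{c}{2 \left(-1 + \frac{3}{-4 + c}\right)} v = \frac{c v}{2 \left(-1 + \frac{3}{-4 + c}\right)}$)
$-90 + M{\left(-2,-1 \right)} = -90 + \frac{1}{2} \left(-2\right) \left(-1\right) \frac{1}{7 - -2} \left(-4 - 2\right) = -90 + \frac{1}{2} \left(-2\right) \left(-1\right) \frac{1}{7 + 2} \left(-6\right) = -90 + \frac{1}{2} \left(-2\right) \left(-1\right) \frac{1}{9} \left(-6\right) = -90 - \frac{2}{3} = - \frac{272}{3}$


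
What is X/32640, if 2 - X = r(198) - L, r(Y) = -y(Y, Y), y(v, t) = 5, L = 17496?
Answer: 17503/32640 ≈ 0.53624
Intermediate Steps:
r(Y) = -5 (r(Y) = -1*5 = -5)
X = 17503 (X = 2 - (-5 - 1*17496) = 2 - (-5 - 17496) = 2 - 1*(-17501) = 2 + 17501 = 17503)
X/32640 = 17503/32640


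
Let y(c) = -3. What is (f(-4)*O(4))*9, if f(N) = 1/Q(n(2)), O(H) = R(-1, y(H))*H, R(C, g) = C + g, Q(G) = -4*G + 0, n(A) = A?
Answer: 18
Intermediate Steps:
Q(G) = -4*G
O(H) = -4*H (O(H) = (-1 - 3)*H = -4*H)
f(N) = -⅛ (f(N) = 1/(-4*2) = 1/(-8) = -⅛)
(f(-4)*O(4))*9 = -(-1)*4/2*9 = -⅛*(-16)*9 = 2*9 = 18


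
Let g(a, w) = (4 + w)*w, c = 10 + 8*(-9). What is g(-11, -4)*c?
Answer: 0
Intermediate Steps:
c = -62 (c = 10 - 72 = -62)
g(a, w) = w*(4 + w)
g(-11, -4)*c = -4*(4 - 4)*(-62) = -4*0*(-62) = 0*(-62) = 0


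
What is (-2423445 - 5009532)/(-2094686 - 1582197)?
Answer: 7432977/3676883 ≈ 2.0215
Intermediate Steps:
(-2423445 - 5009532)/(-2094686 - 1582197) = -7432977/(-3676883) = -7432977*(-1/3676883) = 7432977/3676883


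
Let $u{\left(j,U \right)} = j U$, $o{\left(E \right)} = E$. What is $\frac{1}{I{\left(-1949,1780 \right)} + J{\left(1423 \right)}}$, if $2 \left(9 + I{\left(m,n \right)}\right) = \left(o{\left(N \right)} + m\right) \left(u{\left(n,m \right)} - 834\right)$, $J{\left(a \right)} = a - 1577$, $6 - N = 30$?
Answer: $\frac{1}{3423208108} \approx 2.9212 \cdot 10^{-10}$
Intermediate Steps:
$N = -24$ ($N = 6 - 30 = -24$)
$u{\left(j,U \right)} = U j$
$J{\left(a \right)} = -1577 + a$
$I{\left(m,n \right)} = -9 + \frac{\left(-834 + m n\right) \left(-24 + m\right)}{2}$ ($I{\left(m,n \right)} = -9 + \frac{\left(-24 + m\right) \left(m n - 834\right)}{2} = -9 + \frac{\left(-24 + m\right) \left(-834 + m n\right)}{2} = -9 + \frac{\left(-834 + m n\right) \left(-24 + m\right)}{2}$)
$\frac{1}{I{\left(-1949,1780 \right)} + J{\left(1423 \right)}} = \frac{1}{\left(9999 - -812733 + \frac{1}{2} \cdot 1780 \left(-1949\right)^{2} - \left(-23388\right) 1780\right) + \left(-1577 + 1423\right)} = \frac{1}{\left(9999 + 812733 + \frac{1}{2} \cdot 1780 \cdot 3798601 + 41630640\right) - 154} = \frac{1}{\left(9999 + 812733 + 3380754890 + 41630640\right) - 154} = \frac{1}{3423208262 - 154} = \frac{1}{3423208108}$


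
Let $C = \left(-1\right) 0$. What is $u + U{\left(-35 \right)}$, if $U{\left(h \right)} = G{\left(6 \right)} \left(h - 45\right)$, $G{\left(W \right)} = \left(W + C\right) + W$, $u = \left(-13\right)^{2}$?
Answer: $-791$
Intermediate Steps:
$C = 0$
$u = 169$
$G{\left(W \right)} = 2 W$ ($G{\left(W \right)} = \left(W + 0\right) + W = W + W = 2 W$)
$U{\left(h \right)} = -540 + 12 h$ ($U{\left(h \right)} = 2 \cdot 6 \left(h - 45\right) = 12 \left(-45 + h\right) = -540 + 12 h$)
$u + U{\left(-35 \right)} = 169 + \left(-540 + 12 \left(-35\right)\right) = 169 - 960 = -791$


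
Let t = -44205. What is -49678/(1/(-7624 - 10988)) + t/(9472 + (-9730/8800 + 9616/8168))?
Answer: 7868836672601219832/8510466887 ≈ 9.2461e+8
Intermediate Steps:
-49678/(1/(-7624 - 10988)) + t/(9472 + (-9730/8800 + 9616/8168)) = -49678/(1/(-7624 - 10988)) - 44205/(9472 + (-9730/8800 + 9616/8168)) = -49678/(1/(-18612)) - 44205/(9472 + (-9730*1/8800 + 9616*(1/8168))) = -49678/(-1/18612) - 44205/(9472 + (-973/880 + 1202/1021)) = -49678*(-18612) - 44205/(9472 + 64327/898480) = 924606936 - 44205/8510466887/898480 = 924606936 - 44205*898480/8510466887 = 924606936 - 39717308400/8510466887 = 7868836672601219832/8510466887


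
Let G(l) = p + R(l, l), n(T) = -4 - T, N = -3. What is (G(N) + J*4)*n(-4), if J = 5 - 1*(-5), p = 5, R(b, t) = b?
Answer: 0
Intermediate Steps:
J = 10 (J = 5 + 5 = 10)
G(l) = 5 + l
(G(N) + J*4)*n(-4) = ((5 - 3) + 10*4)*(-4 - 1*(-4)) = (2 + 40)*(-4 + 4) = 42*0 = 0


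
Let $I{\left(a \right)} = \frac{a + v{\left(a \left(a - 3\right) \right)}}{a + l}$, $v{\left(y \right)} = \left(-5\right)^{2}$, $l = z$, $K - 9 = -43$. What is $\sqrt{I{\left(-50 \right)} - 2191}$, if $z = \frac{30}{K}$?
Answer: $\frac{i \sqrt{65559734}}{173} \approx 46.803 i$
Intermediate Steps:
$K = -34$ ($K = 9 - 43 = -34$)
$z = - \frac{15}{17}$ ($z = \frac{30}{-34} = 30 \left(- \frac{1}{34}\right) = - \frac{15}{17} \approx -0.88235$)
$l = - \frac{15}{17} \approx -0.88235$
$v{\left(y \right)} = 25$
$I{\left(a \right)} = \frac{25 + a}{- \frac{15}{17} + a}$ ($I{\left(a \right)} = \frac{a + 25}{a - \frac{15}{17}} = \frac{25 + a}{- \frac{15}{17} + a}$)
$\sqrt{I{\left(-50 \right)} - 2191} = \sqrt{\frac{17 \left(25 - 50\right)}{-15 + 17 \left(-50\right)} - 2191} = \sqrt{17 \frac{1}{-15 - 850} \left(-25\right) - 2191} = \sqrt{17 \frac{1}{-865} \left(-25\right) - 2191} = \sqrt{17 \left(- \frac{1}{865}\right) \left(-25\right) - 2191} = \sqrt{\frac{85}{173} - 2191} = \sqrt{- \frac{378958}{173}} = \frac{i \sqrt{65559734}}{173}$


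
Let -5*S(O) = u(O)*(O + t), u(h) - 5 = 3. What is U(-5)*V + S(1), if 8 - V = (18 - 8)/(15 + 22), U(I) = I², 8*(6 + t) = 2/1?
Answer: 37156/185 ≈ 200.84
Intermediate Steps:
u(h) = 8 (u(h) = 5 + 3 = 8)
t = -23/4 (t = -6 + (2/1)/8 = -6 + (2*1)/8 = -6 + (⅛)*2 = -6 + ¼ = -23/4 ≈ -5.7500)
V = 286/37 (V = 8 - (18 - 8)/(15 + 22) = 8 - 10/37 = 286/37 ≈ 7.7297)
S(O) = 46/5 - 8*O/5 (S(O) = -8*(O - 23/4)/5 = -8*(-23/4 + O)/5 = -(-46 + 8*O)/5 = 46/5 - 8*O/5)
U(-5)*V + S(1) = (-5)²*(286/37) + (46/5 - 8/5*1) = 25*(286/37) + (46/5 - 8/5) = 7150/37 + 38/5 = 37156/185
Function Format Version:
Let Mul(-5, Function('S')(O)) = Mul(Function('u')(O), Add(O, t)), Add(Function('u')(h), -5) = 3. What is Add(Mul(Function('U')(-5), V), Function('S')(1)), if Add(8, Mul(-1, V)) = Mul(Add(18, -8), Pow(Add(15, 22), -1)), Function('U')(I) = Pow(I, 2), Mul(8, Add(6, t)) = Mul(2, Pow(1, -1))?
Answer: Rational(37156, 185) ≈ 200.84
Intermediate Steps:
Function('u')(h) = 8 (Function('u')(h) = Add(5, 3) = 8)
t = Rational(-23, 4) (t = Add(-6, Mul(Rational(1, 8), Mul(2, Pow(1, -1)))) = Add(-6, Mul(Rational(1, 8), Mul(2, 1))) = Add(-6, Mul(Rational(1, 8), 2)) = Add(-6, Rational(1, 4)) = Rational(-23, 4) ≈ -5.7500)
V = Rational(286, 37) (V = Add(8, Mul(-1, Mul(Add(18, -8), Pow(Add(15, 22), -1)))) = Add(8, Mul(-1, Mul(10, Pow(37, -1)))) = Add(8, Mul(-1, Mul(10, Rational(1, 37)))) = Add(8, Mul(-1, Rational(10, 37))) = Add(8, Rational(-10, 37)) = Rational(286, 37) ≈ 7.7297)
Function('S')(O) = Add(Rational(46, 5), Mul(Rational(-8, 5), O)) (Function('S')(O) = Mul(Rational(-1, 5), Mul(8, Add(O, Rational(-23, 4)))) = Mul(Rational(-1, 5), Mul(8, Add(Rational(-23, 4), O))) = Mul(Rational(-1, 5), Add(-46, Mul(8, O))) = Add(Rational(46, 5), Mul(Rational(-8, 5), O)))
Add(Mul(Function('U')(-5), V), Function('S')(1)) = Add(Mul(Pow(-5, 2), Rational(286, 37)), Add(Rational(46, 5), Mul(Rational(-8, 5), 1))) = Add(Mul(25, Rational(286, 37)), Add(Rational(46, 5), Rational(-8, 5))) = Add(Rational(7150, 37), Rational(38, 5)) = Rational(37156, 185)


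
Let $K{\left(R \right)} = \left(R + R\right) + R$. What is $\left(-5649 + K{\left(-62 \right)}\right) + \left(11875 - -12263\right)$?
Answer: $18303$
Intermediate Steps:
$K{\left(R \right)} = 3 R$ ($K{\left(R \right)} = 2 R + R = 3 R$)
$\left(-5649 + K{\left(-62 \right)}\right) + \left(11875 - -12263\right) = \left(-5649 + 3 \left(-62\right)\right) + \left(11875 - -12263\right) = \left(-5649 - 186\right) + \left(11875 + 12263\right) = -5835 + 24138 = 18303$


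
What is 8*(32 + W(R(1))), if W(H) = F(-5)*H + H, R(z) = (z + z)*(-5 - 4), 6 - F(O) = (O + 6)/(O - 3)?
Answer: -770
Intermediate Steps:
F(O) = 6 - (6 + O)/(-3 + O) (F(O) = 6 - (O + 6)/(O - 3) = 6 - (6 + O)/(-3 + O))
R(z) = -18*z (R(z) = (2*z)*(-9) = -18*z)
W(H) = 57*H/8 (W(H) = ((-24 + 5*(-5))/(-3 - 5))*H + H = ((-24 - 25)/(-8))*H + H = (-1/8*(-49))*H + H = 49*H/8 + H = 57*H/8)
8*(32 + W(R(1))) = 8*(32 + 57*(-18*1)/8) = 8*(32 + (57/8)*(-18)) = 8*(32 - 513/4) = 8*(-385/4) = -770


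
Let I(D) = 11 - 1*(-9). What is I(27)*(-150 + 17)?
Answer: -2660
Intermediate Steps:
I(D) = 20 (I(D) = 11 + 9 = 20)
I(27)*(-150 + 17) = 20*(-150 + 17) = 20*(-133) = -2660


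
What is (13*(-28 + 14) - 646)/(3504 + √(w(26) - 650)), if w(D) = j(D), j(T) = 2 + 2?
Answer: -1450656/6139331 + 414*I*√646/6139331 ≈ -0.23629 + 0.0017139*I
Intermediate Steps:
j(T) = 4
w(D) = 4
(13*(-28 + 14) - 646)/(3504 + √(w(26) - 650)) = (13*(-28 + 14) - 646)/(3504 + √(4 - 650)) = (13*(-14) - 646)/(3504 + √(-646)) = (-182 - 646)/(3504 + I*√646) = -828/(3504 + I*√646)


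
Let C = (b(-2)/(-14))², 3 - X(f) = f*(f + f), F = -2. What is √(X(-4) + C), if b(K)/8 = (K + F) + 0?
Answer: I*√1165/7 ≈ 4.876*I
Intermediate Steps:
X(f) = 3 - 2*f² (X(f) = 3 - f*(f + f) = 3 - f*2*f = 3 - 2*f²)
b(K) = -16 + 8*K (b(K) = 8*((K - 2) + 0) = 8*((-2 + K) + 0) = 8*(-2 + K) = -16 + 8*K)
C = 256/49 (C = ((-16 + 8*(-2))/(-14))² = ((-16 - 16)*(-1/14))² = (-32*(-1/14))² = (16/7)² = 256/49 ≈ 5.2245)
√(X(-4) + C) = √((3 - 2*(-4)²) + 256/49) = √((3 - 2*16) + 256/49) = √((3 - 32) + 256/49) = √(-29 + 256/49) = √(-1165/49) = I*√1165/7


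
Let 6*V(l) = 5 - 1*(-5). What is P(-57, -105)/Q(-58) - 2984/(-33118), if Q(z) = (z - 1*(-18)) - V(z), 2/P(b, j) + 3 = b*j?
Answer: 185923941/2063665375 ≈ 0.090094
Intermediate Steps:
V(l) = 5/3 (V(l) = (5 - 1*(-5))/6 = (5 + 5)/6 = (⅙)*10 = 5/3)
P(b, j) = 2/(-3 + b*j)
Q(z) = 49/3 + z (Q(z) = (z - 1*(-18)) - 1*5/3 = (z + 18) - 5/3 = (18 + z) - 5/3 = 49/3 + z)
P(-57, -105)/Q(-58) - 2984/(-33118) = (2/(-3 - 57*(-105)))/(49/3 - 58) - 2984/(-33118) = (2/(-3 + 5985))/(-125/3) - 2984*(-1/33118) = (2/5982)*(-3/125) + 1492/16559 = (2*(1/5982))*(-3/125) + 1492/16559 = (1/2991)*(-3/125) + 1492/16559 = -1/124625 + 1492/16559 = 185923941/2063665375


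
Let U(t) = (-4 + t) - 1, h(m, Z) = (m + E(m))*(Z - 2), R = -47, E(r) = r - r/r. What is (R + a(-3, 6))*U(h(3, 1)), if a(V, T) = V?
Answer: 500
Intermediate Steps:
E(r) = -1 + r (E(r) = r - 1*1 = r - 1 = -1 + r)
h(m, Z) = (-1 + 2*m)*(-2 + Z) (h(m, Z) = (m + (-1 + m))*(Z - 2) = (-1 + 2*m)*(-2 + Z))
U(t) = -5 + t
(R + a(-3, 6))*U(h(3, 1)) = (-47 - 3)*(-5 + (2 - 1*1 - 4*3 + 2*1*3)) = -50*(-5 + (2 - 1 - 12 + 6)) = -50*(-5 - 5) = -50*(-10) = 500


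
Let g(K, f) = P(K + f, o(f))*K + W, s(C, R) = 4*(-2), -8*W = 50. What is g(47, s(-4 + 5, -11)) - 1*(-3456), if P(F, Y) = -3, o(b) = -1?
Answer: 13235/4 ≈ 3308.8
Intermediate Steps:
W = -25/4 (W = -⅛*50 = -25/4 ≈ -6.2500)
s(C, R) = -8
g(K, f) = -25/4 - 3*K (g(K, f) = -3*K - 25/4 = -25/4 - 3*K)
g(47, s(-4 + 5, -11)) - 1*(-3456) = (-25/4 - 3*47) - 1*(-3456) = (-25/4 - 141) + 3456 = -589/4 + 3456 = 13235/4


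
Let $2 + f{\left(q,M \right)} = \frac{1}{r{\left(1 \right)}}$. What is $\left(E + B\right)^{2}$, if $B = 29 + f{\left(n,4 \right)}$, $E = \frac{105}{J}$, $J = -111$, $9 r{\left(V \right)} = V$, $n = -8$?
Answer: $\frac{1682209}{1369} \approx 1228.8$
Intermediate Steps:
$r{\left(V \right)} = \frac{V}{9}$
$f{\left(q,M \right)} = 7$ ($f{\left(q,M \right)} = -2 + \frac{1}{\frac{1}{9} \cdot 1} = -2 + \frac{1}{\frac{1}{9}} = -2 + 9 = 7$)
$E = - \frac{35}{37}$ ($E = \frac{105}{-111} = 105 \left(- \frac{1}{111}\right) = - \frac{35}{37} \approx -0.94595$)
$B = 36$ ($B = 29 + 7 = 36$)
$\left(E + B\right)^{2} = \left(- \frac{35}{37} + 36\right)^{2} = \left(\frac{1297}{37}\right)^{2} = \frac{1682209}{1369}$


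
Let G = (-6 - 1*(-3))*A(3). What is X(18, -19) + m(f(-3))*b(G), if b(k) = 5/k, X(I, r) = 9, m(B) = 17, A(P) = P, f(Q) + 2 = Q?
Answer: -4/9 ≈ -0.44444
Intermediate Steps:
f(Q) = -2 + Q
G = -9 (G = (-6 - 1*(-3))*3 = (-6 + 3)*3 = -3*3 = -9)
X(18, -19) + m(f(-3))*b(G) = 9 + 17*(5/(-9)) = 9 + 17*(5*(-⅑)) = 9 + 17*(-5/9) = 9 - 85/9 = -4/9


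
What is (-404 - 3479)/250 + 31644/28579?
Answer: -103061257/7144750 ≈ -14.425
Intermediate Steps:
(-404 - 3479)/250 + 31644/28579 = -3883*1/250 + 31644*(1/28579) = -3883/250 + 31644/28579 = -103061257/7144750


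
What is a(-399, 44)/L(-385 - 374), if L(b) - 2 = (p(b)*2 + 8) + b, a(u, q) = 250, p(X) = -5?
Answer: -250/759 ≈ -0.32938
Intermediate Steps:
L(b) = b (L(b) = 2 + ((-5*2 + 8) + b) = 2 + ((-10 + 8) + b) = 2 + (-2 + b) = b)
a(-399, 44)/L(-385 - 374) = 250/(-385 - 374) = 250/(-759) = 250*(-1/759) = -250/759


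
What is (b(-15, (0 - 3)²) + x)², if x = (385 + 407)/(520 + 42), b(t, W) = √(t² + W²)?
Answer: 24318882/78961 + 2376*√34/281 ≈ 357.29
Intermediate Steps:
b(t, W) = √(W² + t²)
x = 396/281 (x = 792/562 = 792*(1/562) = 396/281 ≈ 1.4093)
(b(-15, (0 - 3)²) + x)² = (√(((0 - 3)²)² + (-15)²) + 396/281)² = (√(((-3)²)² + 225) + 396/281)² = (√(9² + 225) + 396/281)² = (√(81 + 225) + 396/281)² = (√306 + 396/281)² = (3*√34 + 396/281)² = (396/281 + 3*√34)²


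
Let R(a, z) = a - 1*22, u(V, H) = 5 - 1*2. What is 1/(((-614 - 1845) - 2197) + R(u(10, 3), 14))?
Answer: -1/4675 ≈ -0.00021390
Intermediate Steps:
u(V, H) = 3 (u(V, H) = 5 - 2 = 3)
R(a, z) = -22 + a (R(a, z) = a - 22 = -22 + a)
1/(((-614 - 1845) - 2197) + R(u(10, 3), 14)) = 1/(((-614 - 1845) - 2197) + (-22 + 3)) = 1/((-2459 - 2197) - 19) = 1/(-4656 - 19) = 1/(-4675) = -1/4675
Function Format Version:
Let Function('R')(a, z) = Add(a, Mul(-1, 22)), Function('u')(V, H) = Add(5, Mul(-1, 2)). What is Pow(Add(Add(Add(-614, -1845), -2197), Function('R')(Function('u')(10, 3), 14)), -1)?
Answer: Rational(-1, 4675) ≈ -0.00021390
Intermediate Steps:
Function('u')(V, H) = 3 (Function('u')(V, H) = Add(5, -2) = 3)
Function('R')(a, z) = Add(-22, a) (Function('R')(a, z) = Add(a, -22) = Add(-22, a))
Pow(Add(Add(Add(-614, -1845), -2197), Function('R')(Function('u')(10, 3), 14)), -1) = Pow(Add(Add(Add(-614, -1845), -2197), Add(-22, 3)), -1) = Pow(Add(Add(-2459, -2197), -19), -1) = Pow(Add(-4656, -19), -1) = Pow(-4675, -1) = Rational(-1, 4675)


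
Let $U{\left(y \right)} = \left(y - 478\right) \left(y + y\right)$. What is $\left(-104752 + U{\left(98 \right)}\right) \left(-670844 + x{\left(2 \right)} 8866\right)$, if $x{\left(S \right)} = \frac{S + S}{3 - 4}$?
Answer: $126592995456$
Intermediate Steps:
$U{\left(y \right)} = 2 y \left(-478 + y\right)$ ($U{\left(y \right)} = \left(-478 + y\right) 2 y = 2 y \left(-478 + y\right)$)
$x{\left(S \right)} = - 2 S$ ($x{\left(S \right)} = \frac{2 S}{-1} = 2 S \left(-1\right) = - 2 S$)
$\left(-104752 + U{\left(98 \right)}\right) \left(-670844 + x{\left(2 \right)} 8866\right) = \left(-104752 + 2 \cdot 98 \left(-478 + 98\right)\right) \left(-670844 + \left(-2\right) 2 \cdot 8866\right) = \left(-104752 + 2 \cdot 98 \left(-380\right)\right) \left(-670844 - 35464\right) = \left(-104752 - 74480\right) \left(-670844 - 35464\right) = \left(-179232\right) \left(-706308\right) = 126592995456$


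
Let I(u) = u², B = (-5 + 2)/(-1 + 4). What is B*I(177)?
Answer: -31329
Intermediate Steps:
B = -1 (B = -3/3 = -3*⅓ = -1)
B*I(177) = -1*177² = -1*31329 = -31329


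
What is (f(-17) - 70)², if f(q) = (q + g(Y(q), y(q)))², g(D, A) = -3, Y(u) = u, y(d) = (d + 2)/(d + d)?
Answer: 108900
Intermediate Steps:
y(d) = (2 + d)/(2*d) (y(d) = (2 + d)/((2*d)) = (2 + d)*(1/(2*d)) = (2 + d)/(2*d))
f(q) = (-3 + q)² (f(q) = (q - 3)² = (-3 + q)²)
(f(-17) - 70)² = ((-3 - 17)² - 70)² = ((-20)² - 70)² = (400 - 70)² = 330² = 108900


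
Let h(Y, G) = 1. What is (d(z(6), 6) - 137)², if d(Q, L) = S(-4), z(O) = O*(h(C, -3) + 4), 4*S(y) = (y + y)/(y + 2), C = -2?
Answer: 18496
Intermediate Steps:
S(y) = y/(2*(2 + y)) (S(y) = ((y + y)/(y + 2))/4 = ((2*y)/(2 + y))/4 = (2*y/(2 + y))/4 = y/(2*(2 + y)))
z(O) = 5*O (z(O) = O*(1 + 4) = O*5 = 5*O)
d(Q, L) = 1 (d(Q, L) = (½)*(-4)/(2 - 4) = (½)*(-4)/(-2) = (½)*(-4)*(-½) = 1)
(d(z(6), 6) - 137)² = (1 - 137)² = (-136)² = 18496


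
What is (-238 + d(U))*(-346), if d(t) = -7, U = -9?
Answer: 84770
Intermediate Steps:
(-238 + d(U))*(-346) = (-238 - 7)*(-346) = -245*(-346) = 84770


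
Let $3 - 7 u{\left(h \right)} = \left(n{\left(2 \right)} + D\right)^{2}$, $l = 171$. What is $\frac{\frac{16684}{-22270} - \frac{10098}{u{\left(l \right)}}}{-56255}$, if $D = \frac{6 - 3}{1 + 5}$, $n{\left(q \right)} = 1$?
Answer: $\frac{1049459822}{626399425} \approx 1.6754$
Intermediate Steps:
$D = \frac{1}{2}$ ($D = \frac{3}{6} = 3 \cdot \frac{1}{6} = \frac{1}{2} \approx 0.5$)
$u{\left(h \right)} = \frac{3}{28}$ ($u{\left(h \right)} = \frac{3}{7} - \frac{\left(1 + \frac{1}{2}\right)^{2}}{7} = \frac{3}{7} - \frac{\left(\frac{3}{2}\right)^{2}}{7} = \frac{3}{7} - \frac{9}{28} = \frac{3}{28}$)
$\frac{\frac{16684}{-22270} - \frac{10098}{u{\left(l \right)}}}{-56255} = \frac{\frac{16684}{-22270} - \frac{10098}{\frac{3}{28}}}{-56255} = \left(16684 \left(- \frac{1}{22270}\right) - 94248\right) \left(- \frac{1}{56255}\right) = \left(- \frac{8342}{11135} - 94248\right) \left(- \frac{1}{56255}\right) = \left(- \frac{1049459822}{11135}\right) \left(- \frac{1}{56255}\right) = \frac{1049459822}{626399425}$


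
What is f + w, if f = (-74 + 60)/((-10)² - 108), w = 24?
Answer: 103/4 ≈ 25.750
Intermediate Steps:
f = 7/4 (f = -14/(100 - 108) = -14/(-8) = -14*(-⅛) = 7/4 ≈ 1.7500)
f + w = 7/4 + 24 = 103/4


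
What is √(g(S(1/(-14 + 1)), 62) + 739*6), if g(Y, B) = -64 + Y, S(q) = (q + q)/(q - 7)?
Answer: √9246966/46 ≈ 66.106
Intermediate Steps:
S(q) = 2*q/(-7 + q) (S(q) = (2*q)/(-7 + q) = 2*q/(-7 + q))
√(g(S(1/(-14 + 1)), 62) + 739*6) = √((-64 + 2/((-14 + 1)*(-7 + 1/(-14 + 1)))) + 739*6) = √((-64 + 2/(-13*(-7 + 1/(-13)))) + 4434) = √((-64 + 2*(-1/13)/(-7 - 1/13)) + 4434) = √((-64 + 2*(-1/13)/(-92/13)) + 4434) = √((-64 + 2*(-1/13)*(-13/92)) + 4434) = √((-64 + 1/46) + 4434) = √(-2943/46 + 4434) = √(201021/46) = √9246966/46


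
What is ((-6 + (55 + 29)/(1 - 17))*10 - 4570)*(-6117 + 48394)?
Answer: -395924105/2 ≈ -1.9796e+8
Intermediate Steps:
((-6 + (55 + 29)/(1 - 17))*10 - 4570)*(-6117 + 48394) = ((-6 + 84/(-16))*10 - 4570)*42277 = ((-6 + 84*(-1/16))*10 - 4570)*42277 = ((-6 - 21/4)*10 - 4570)*42277 = (-45/4*10 - 4570)*42277 = (-225/2 - 4570)*42277 = -9365/2*42277 = -395924105/2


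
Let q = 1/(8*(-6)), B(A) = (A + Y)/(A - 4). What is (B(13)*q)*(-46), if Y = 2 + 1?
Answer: 46/27 ≈ 1.7037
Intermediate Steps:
Y = 3
B(A) = (3 + A)/(-4 + A) (B(A) = (A + 3)/(A - 4) = (3 + A)/(-4 + A))
q = -1/48 (q = 1/(-48) = -1/48 ≈ -0.020833)
(B(13)*q)*(-46) = (((3 + 13)/(-4 + 13))*(-1/48))*(-46) = ((16/9)*(-1/48))*(-46) = -1/27*(-46) = 46/27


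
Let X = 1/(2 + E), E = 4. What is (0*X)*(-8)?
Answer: 0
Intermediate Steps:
X = 1/6 (X = 1/(2 + 4) = 1/6 ≈ 0.16667)
(0*X)*(-8) = (0*(1/6))*(-8) = 0*(-8) = 0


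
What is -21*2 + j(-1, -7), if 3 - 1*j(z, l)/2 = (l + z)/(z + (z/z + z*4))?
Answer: -40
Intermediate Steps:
j(z, l) = 6 - 2*(l + z)/(1 + 5*z) (j(z, l) = 6 - 2*(l + z)/(z + (z/z + z*4)) = 6 - 2*(l + z)/(z + (1 + 4*z)) = 6 - 2*(l + z)/(1 + 5*z))
-21*2 + j(-1, -7) = -21*2 + 2*(3 - 1*(-7) + 14*(-1))/(1 + 5*(-1)) = -42 + 2*(3 + 7 - 14)/(1 - 5) = -42 + 2*(-4)/(-4) = -42 + 2*(-¼)*(-4) = -42 + 2 = -40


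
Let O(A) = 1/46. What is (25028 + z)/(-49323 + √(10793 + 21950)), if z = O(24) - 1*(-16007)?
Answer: -93102637353/111905376956 - 1887611*√32743/111905376956 ≈ -0.83503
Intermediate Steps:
O(A) = 1/46
z = 736323/46 (z = 1/46 - 1*(-16007) = 1/46 + 16007 = 736323/46 ≈ 16007.)
(25028 + z)/(-49323 + √(10793 + 21950)) = (25028 + 736323/46)/(-49323 + √(10793 + 21950)) = 1887611/(46*(-49323 + √32743))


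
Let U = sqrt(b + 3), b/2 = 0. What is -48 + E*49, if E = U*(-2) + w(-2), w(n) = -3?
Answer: -195 - 98*sqrt(3) ≈ -364.74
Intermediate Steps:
b = 0 (b = 2*0 = 0)
U = sqrt(3) (U = sqrt(0 + 3) = sqrt(3) ≈ 1.7320)
E = -3 - 2*sqrt(3) (E = sqrt(3)*(-2) - 3 = -2*sqrt(3) - 3 = -3 - 2*sqrt(3) ≈ -6.4641)
-48 + E*49 = -48 + (-3 - 2*sqrt(3))*49 = -48 + (-147 - 98*sqrt(3)) = -195 - 98*sqrt(3)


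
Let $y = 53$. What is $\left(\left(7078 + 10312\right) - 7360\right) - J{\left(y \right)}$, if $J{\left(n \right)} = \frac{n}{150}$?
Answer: $\frac{1504447}{150} \approx 10030.0$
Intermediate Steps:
$J{\left(n \right)} = \frac{n}{150}$ ($J{\left(n \right)} = n \frac{1}{150} = \frac{n}{150}$)
$\left(\left(7078 + 10312\right) - 7360\right) - J{\left(y \right)} = \left(\left(7078 + 10312\right) - 7360\right) - \frac{1}{150} \cdot 53 = \left(17390 - 7360\right) - \frac{53}{150} = 10030 - \frac{53}{150} = \frac{1504447}{150}$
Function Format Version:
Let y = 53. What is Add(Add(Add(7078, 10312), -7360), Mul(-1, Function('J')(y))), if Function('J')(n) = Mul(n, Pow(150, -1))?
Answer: Rational(1504447, 150) ≈ 10030.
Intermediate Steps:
Function('J')(n) = Mul(Rational(1, 150), n) (Function('J')(n) = Mul(n, Rational(1, 150)) = Mul(Rational(1, 150), n))
Add(Add(Add(7078, 10312), -7360), Mul(-1, Function('J')(y))) = Add(Add(Add(7078, 10312), -7360), Mul(-1, Mul(Rational(1, 150), 53))) = Add(Add(17390, -7360), Mul(-1, Rational(53, 150))) = Add(10030, Rational(-53, 150)) = Rational(1504447, 150)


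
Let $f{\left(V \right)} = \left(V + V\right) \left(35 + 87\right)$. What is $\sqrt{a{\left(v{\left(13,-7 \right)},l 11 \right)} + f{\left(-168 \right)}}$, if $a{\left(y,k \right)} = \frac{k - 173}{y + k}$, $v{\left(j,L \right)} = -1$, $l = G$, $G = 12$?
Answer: $\frac{i \sqrt{703469083}}{131} \approx 202.47 i$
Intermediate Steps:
$l = 12$
$a{\left(y,k \right)} = \frac{-173 + k}{k + y}$
$f{\left(V \right)} = 244 V$ ($f{\left(V \right)} = 2 V 122 = 244 V$)
$\sqrt{a{\left(v{\left(13,-7 \right)},l 11 \right)} + f{\left(-168 \right)}} = \sqrt{\frac{-173 + 12 \cdot 11}{12 \cdot 11 - 1} + 244 \left(-168\right)} = \sqrt{\frac{-173 + 132}{132 - 1} - 40992} = \sqrt{\frac{1}{131} \left(-41\right) - 40992} = \sqrt{- \frac{41}{131} - 40992} = \sqrt{- \frac{5369993}{131}} = \frac{i \sqrt{703469083}}{131}$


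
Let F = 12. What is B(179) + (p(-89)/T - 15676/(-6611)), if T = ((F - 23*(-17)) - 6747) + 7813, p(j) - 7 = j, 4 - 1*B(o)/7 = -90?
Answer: 6412691764/9711559 ≈ 660.32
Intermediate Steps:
B(o) = 658 (B(o) = 28 - 7*(-90) = 28 + 630 = 658)
p(j) = 7 + j
T = 1469 (T = ((12 - 23*(-17)) - 6747) + 7813 = ((12 + 391) - 6747) + 7813 = (403 - 6747) + 7813 = -6344 + 7813 = 1469)
B(179) + (p(-89)/T - 15676/(-6611)) = 658 + ((7 - 89)/1469 - 15676/(-6611)) = 658 + (-82*1/1469 - 15676*(-1/6611)) = 658 + (-82/1469 + 15676/6611) = 658 + 22485942/9711559 = 6412691764/9711559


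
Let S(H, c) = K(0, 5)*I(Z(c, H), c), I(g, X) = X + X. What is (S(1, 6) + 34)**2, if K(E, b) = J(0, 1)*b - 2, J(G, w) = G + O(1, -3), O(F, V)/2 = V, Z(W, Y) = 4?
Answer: 122500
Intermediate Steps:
O(F, V) = 2*V
I(g, X) = 2*X
J(G, w) = -6 + G (J(G, w) = G + 2*(-3) = G - 6 = -6 + G)
K(E, b) = -2 - 6*b (K(E, b) = (-6 + 0)*b - 2 = -6*b - 2 = -2 - 6*b)
S(H, c) = -64*c (S(H, c) = (-2 - 6*5)*(2*c) = (-2 - 30)*(2*c) = -64*c)
(S(1, 6) + 34)**2 = (-64*6 + 34)**2 = (-384 + 34)**2 = (-350)**2 = 122500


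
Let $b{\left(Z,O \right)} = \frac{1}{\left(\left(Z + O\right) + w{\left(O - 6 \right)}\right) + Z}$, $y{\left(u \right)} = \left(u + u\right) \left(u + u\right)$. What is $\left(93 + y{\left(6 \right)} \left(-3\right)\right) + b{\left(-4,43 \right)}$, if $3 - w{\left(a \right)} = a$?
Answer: $-338$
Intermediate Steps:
$w{\left(a \right)} = 3 - a$
$y{\left(u \right)} = 4 u^{2}$ ($y{\left(u \right)} = 2 u 2 u = 4 u^{2}$)
$b{\left(Z,O \right)} = \frac{1}{9 + 2 Z}$ ($b{\left(Z,O \right)} = \frac{1}{\left(\left(Z + O\right) - \left(-3 - 6 + O\right)\right) + Z} = \frac{1}{\left(\left(O + Z\right) - \left(-9 + O\right)\right) + Z} = \frac{1}{\left(9 + Z\right) + Z} = \frac{1}{9 + 2 Z}$)
$\left(93 + y{\left(6 \right)} \left(-3\right)\right) + b{\left(-4,43 \right)} = \left(93 + 4 \cdot 6^{2} \left(-3\right)\right) + \frac{1}{9 + 2 \left(-4\right)} = \left(93 + 4 \cdot 36 \left(-3\right)\right) + \frac{1}{9 - 8} = \left(93 + 144 \left(-3\right)\right) + 1^{-1} = \left(93 - 432\right) + 1 = -339 + 1 = -338$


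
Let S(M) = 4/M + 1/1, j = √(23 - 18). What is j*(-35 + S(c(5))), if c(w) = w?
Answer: -166*√5/5 ≈ -74.237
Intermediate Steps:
j = √5 ≈ 2.2361
S(M) = 1 + 4/M (S(M) = 4/M + 1*1 = 4/M + 1 = 1 + 4/M)
j*(-35 + S(c(5))) = √5*(-35 + (4 + 5)/5) = √5*(-35 + (⅕)*9) = √5*(-35 + 9/5) = √5*(-166/5) = -166*√5/5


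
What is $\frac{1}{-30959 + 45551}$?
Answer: $\frac{1}{14592} \approx 6.8531 \cdot 10^{-5}$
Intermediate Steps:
$\frac{1}{-30959 + 45551} = \frac{1}{14592}$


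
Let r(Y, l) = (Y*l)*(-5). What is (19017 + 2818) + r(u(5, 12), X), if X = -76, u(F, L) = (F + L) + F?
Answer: 30195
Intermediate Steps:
u(F, L) = L + 2*F
r(Y, l) = -5*Y*l
(19017 + 2818) + r(u(5, 12), X) = (19017 + 2818) - 5*(12 + 2*5)*(-76) = 21835 - 5*(12 + 10)*(-76) = 21835 - 5*22*(-76) = 21835 + 8360 = 30195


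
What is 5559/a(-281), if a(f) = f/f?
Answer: 5559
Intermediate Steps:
a(f) = 1
5559/a(-281) = 5559/1 = 5559*1 = 5559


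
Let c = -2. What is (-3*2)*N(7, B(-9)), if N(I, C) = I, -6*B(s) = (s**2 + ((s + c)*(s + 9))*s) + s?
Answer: -42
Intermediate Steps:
B(s) = -s/6 - s**2/6 - s*(-2 + s)*(9 + s)/6 (B(s) = -((s**2 + ((s - 2)*(s + 9))*s) + s)/6 = -((s**2 + ((-2 + s)*(9 + s))*s) + s)/6 = -((s**2 + s*(-2 + s)*(9 + s)) + s)/6 = -(s + s**2 + s*(-2 + s)*(9 + s))/6 = -s/6 - s**2/6 - s*(-2 + s)*(9 + s)/6)
(-3*2)*N(7, B(-9)) = -3*2*7 = -6*7 = -42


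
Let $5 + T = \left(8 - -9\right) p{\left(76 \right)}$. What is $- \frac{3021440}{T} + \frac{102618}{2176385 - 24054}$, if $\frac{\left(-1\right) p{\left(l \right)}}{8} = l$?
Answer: $\frac{6504200149378}{22257254871} \approx 292.23$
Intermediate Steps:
$p{\left(l \right)} = - 8 l$
$T = -10341$ ($T = -5 + \left(8 - -9\right) \left(\left(-8\right) 76\right) = -5 + \left(8 + 9\right) \left(-608\right) = -5 + 17 \left(-608\right) = -5 - 10336 = -10341$)
$- \frac{3021440}{T} + \frac{102618}{2176385 - 24054} = - \frac{3021440}{-10341} + \frac{102618}{2176385 - 24054} = \left(-3021440\right) \left(- \frac{1}{10341}\right) + \frac{102618}{2176385 - 24054} = \frac{3021440}{10341} + \frac{102618}{2152331} = \frac{6504200149378}{22257254871}$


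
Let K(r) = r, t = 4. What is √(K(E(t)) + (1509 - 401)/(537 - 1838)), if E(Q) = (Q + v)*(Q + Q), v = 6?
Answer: 2*√33491643/1301 ≈ 8.8965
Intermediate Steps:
E(Q) = 2*Q*(6 + Q) (E(Q) = (Q + 6)*(Q + Q) = (6 + Q)*(2*Q) = 2*Q*(6 + Q))
√(K(E(t)) + (1509 - 401)/(537 - 1838)) = √(2*4*(6 + 4) + (1509 - 401)/(537 - 1838)) = √(2*4*10 + 1108/(-1301)) = √(80 + 1108*(-1/1301)) = √(80 - 1108/1301) = √(102972/1301) = 2*√33491643/1301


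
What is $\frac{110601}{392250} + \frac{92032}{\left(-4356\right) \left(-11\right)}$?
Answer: $\frac{3449925793}{1566254250} \approx 2.2027$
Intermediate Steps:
$\frac{110601}{392250} + \frac{92032}{\left(-4356\right) \left(-11\right)} = 110601 \cdot \frac{1}{392250} + \frac{92032}{47916} = \frac{36867}{130750} + 92032 \cdot \frac{1}{47916} = \frac{36867}{130750} + \frac{23008}{11979} = \frac{3449925793}{1566254250}$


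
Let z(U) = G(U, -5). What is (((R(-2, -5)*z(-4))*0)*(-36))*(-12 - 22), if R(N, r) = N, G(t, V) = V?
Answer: 0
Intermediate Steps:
z(U) = -5
(((R(-2, -5)*z(-4))*0)*(-36))*(-12 - 22) = ((-2*(-5)*0)*(-36))*(-12 - 22) = ((10*0)*(-36))*(-34) = (0*(-36))*(-34) = 0*(-34) = 0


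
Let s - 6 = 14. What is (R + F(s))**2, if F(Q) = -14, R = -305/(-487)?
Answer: 42419169/237169 ≈ 178.86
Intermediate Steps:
R = 305/487 (R = -305*(-1/487) = 305/487 ≈ 0.62628)
s = 20 (s = 6 + 14 = 20)
(R + F(s))**2 = (305/487 - 14)**2 = (-6513/487)**2 = 42419169/237169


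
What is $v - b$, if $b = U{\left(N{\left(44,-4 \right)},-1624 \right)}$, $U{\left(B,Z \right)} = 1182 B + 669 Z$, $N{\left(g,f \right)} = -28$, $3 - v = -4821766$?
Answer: $5941321$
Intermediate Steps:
$v = 4821769$ ($v = 3 - -4821766 = 3 + 4821766 = 4821769$)
$U{\left(B,Z \right)} = 669 Z + 1182 B$
$b = -1119552$ ($b = 669 \left(-1624\right) + 1182 \left(-28\right) = -1086456 - 33096 = -1119552$)
$v - b = 4821769 - -1119552 = 4821769 + 1119552 = 5941321$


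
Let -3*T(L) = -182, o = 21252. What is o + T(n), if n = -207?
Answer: 63938/3 ≈ 21313.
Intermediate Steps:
T(L) = 182/3 (T(L) = -1/3*(-182) = 182/3)
o + T(n) = 21252 + 182/3 = 63938/3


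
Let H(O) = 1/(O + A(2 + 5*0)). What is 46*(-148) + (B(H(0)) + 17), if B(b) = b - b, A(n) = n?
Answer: -6791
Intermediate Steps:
H(O) = 1/(2 + O) (H(O) = 1/(O + (2 + 5*0)) = 1/(O + (2 + 0)) = 1/(O + 2) = 1/(2 + O))
B(b) = 0
46*(-148) + (B(H(0)) + 17) = 46*(-148) + (0 + 17) = -6808 + 17 = -6791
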